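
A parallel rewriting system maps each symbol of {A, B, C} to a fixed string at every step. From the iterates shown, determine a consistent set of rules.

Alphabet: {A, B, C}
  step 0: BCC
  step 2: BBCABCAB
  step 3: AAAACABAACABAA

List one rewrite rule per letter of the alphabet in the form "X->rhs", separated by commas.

  step 2 ⇒ step 3: BBCABCAB ⇒ AA·AA·CA·B·AA·CA·B·AA
    A ↦ B
    B ↦ AA
    C ↦ CA

A->B, B->AA, C->CA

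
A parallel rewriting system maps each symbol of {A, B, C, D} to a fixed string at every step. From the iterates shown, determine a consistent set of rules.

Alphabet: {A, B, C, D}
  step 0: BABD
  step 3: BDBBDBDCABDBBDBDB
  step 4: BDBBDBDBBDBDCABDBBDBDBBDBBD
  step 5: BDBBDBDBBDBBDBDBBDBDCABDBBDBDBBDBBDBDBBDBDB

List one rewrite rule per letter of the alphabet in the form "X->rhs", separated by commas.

A->CA, B->BD, C->D, D->B

  step 4 ⇒ step 5: BDBBDBDBBDBDCABDBBDBDBBDBBD ⇒ BD·B·BD·BD·B·BD·B·BD·BD·B·BD·B·D·CA·BD·B·BD·BD·B·BD·B·BD·BD·B·BD·BD·B
    A ↦ CA
    B ↦ BD
    C ↦ D
    D ↦ B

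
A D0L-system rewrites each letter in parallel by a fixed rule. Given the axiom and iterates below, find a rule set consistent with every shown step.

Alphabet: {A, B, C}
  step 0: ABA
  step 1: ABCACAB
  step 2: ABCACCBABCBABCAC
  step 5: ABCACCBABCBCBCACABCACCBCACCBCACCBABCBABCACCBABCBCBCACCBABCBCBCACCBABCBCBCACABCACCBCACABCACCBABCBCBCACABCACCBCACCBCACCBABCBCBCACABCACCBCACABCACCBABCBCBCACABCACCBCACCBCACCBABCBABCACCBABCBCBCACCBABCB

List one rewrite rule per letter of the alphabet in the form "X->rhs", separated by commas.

A->AB, B->CAC, C->CB

  step 1 ⇒ step 2: ABCACAB ⇒ AB·CAC·CB·AB·CB·AB·CAC
    A ↦ AB
    B ↦ CAC
    C ↦ CB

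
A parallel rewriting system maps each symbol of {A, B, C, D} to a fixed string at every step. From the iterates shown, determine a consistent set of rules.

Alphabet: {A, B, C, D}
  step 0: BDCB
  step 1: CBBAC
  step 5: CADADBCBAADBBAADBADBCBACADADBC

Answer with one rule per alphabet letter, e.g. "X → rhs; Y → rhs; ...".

  step 0 ⇒ step 1: BDCB ⇒ C·B·BA·C
    B ↦ C
    C ↦ BA
    D ↦ B
    A ↦ AD  (constrained at step 1)

A->AD, B->C, C->BA, D->B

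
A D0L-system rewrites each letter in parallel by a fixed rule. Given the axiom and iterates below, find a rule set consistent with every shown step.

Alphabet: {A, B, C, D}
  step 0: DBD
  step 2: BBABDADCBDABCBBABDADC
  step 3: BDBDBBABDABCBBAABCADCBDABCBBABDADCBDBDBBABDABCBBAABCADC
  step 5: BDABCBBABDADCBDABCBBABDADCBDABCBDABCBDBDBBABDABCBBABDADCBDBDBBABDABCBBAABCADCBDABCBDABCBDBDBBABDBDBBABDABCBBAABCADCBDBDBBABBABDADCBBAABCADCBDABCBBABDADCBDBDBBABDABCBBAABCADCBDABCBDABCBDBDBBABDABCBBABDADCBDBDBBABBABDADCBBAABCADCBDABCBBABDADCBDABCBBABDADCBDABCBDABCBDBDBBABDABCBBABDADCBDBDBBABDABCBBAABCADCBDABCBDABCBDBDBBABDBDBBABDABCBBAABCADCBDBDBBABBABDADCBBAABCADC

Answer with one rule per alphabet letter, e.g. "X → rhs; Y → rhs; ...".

  step 2 ⇒ step 3: BBABDADCBDABCBBABDADC ⇒ BD·BD·BBA·BD·ABC·BBA·ABC·ADC·BD·ABC·BBA·BD·ADC·BD·BD·BBA·BD·ABC·BBA·ABC·ADC
    A ↦ BBA
    B ↦ BD
    C ↦ ADC
    D ↦ ABC

A->BBA, B->BD, C->ADC, D->ABC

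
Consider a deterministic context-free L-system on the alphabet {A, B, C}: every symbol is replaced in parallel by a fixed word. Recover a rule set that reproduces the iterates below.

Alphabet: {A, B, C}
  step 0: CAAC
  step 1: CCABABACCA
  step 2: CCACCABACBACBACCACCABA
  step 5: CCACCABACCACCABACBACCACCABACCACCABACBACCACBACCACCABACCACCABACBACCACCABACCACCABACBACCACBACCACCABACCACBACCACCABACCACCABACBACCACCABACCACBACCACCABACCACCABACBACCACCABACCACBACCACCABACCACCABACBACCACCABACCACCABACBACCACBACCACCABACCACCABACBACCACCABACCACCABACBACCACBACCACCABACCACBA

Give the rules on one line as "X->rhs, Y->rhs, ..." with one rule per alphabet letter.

  step 1 ⇒ step 2: CCABABACCA ⇒ CCA·CCA·BA·C·BA·C·BA·CCA·CCA·BA
    A ↦ BA
    B ↦ C
    C ↦ CCA

A->BA, B->C, C->CCA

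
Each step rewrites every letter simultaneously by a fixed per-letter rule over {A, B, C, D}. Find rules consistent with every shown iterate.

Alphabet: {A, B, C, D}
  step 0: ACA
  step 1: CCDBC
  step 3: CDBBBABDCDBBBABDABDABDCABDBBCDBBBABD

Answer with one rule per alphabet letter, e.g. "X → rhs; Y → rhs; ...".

  step 0 ⇒ step 1: ACA ⇒ C·CDB·C
    A ↦ C
    C ↦ CDB
    B ↦ ABD  (constrained at step 1)
    D ↦ BB  (constrained at step 1)

A->C, B->ABD, C->CDB, D->BB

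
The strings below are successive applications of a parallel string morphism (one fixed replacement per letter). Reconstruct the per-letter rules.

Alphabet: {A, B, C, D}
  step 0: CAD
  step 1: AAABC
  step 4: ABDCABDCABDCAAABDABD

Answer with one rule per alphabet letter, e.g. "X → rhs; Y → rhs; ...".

  step 0 ⇒ step 1: CAD ⇒ AA·AB·C
    A ↦ AB
    C ↦ AA
    D ↦ C
    B ↦ D  (constrained at step 1)

A->AB, B->D, C->AA, D->C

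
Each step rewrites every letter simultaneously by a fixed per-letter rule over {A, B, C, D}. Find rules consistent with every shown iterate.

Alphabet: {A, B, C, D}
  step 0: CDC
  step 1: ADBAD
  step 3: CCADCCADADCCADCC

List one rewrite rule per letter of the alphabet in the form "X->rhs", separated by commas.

  step 0 ⇒ step 1: CDC ⇒ AD·B·AD
    C ↦ AD
    D ↦ B
    A ↦ BC  (constrained at step 1)
    B ↦ CC  (constrained at step 1)

A->BC, B->CC, C->AD, D->B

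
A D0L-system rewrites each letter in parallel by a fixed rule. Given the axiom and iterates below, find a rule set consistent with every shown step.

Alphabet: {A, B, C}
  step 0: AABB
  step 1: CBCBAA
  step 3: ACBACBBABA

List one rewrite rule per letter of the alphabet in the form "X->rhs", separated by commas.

A->CB, B->A, C->B

  step 0 ⇒ step 1: AABB ⇒ CB·CB·A·A
    A ↦ CB
    B ↦ A
    C ↦ B  (constrained at step 1)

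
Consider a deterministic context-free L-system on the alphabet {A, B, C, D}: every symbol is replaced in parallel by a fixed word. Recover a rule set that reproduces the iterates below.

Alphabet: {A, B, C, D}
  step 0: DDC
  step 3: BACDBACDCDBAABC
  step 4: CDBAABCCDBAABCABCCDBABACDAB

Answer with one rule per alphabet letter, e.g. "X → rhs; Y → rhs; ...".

A->BA, B->CD, C->AB, D->C

  step 3 ⇒ step 4: BACDBACDCDBAABC ⇒ CD·BA·AB·C·CD·BA·AB·C·AB·C·CD·BA·BA·CD·AB
    A ↦ BA
    B ↦ CD
    C ↦ AB
    D ↦ C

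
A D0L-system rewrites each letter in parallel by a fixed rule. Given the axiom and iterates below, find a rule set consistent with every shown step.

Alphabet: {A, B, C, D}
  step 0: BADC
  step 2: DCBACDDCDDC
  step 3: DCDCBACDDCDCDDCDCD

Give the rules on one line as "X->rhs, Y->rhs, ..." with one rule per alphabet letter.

A->AC, B->CB, C->D, D->DC

  step 2 ⇒ step 3: DCBACDDCDDC ⇒ DC·D·CB·AC·D·DC·DC·D·DC·DC·D
    A ↦ AC
    B ↦ CB
    C ↦ D
    D ↦ DC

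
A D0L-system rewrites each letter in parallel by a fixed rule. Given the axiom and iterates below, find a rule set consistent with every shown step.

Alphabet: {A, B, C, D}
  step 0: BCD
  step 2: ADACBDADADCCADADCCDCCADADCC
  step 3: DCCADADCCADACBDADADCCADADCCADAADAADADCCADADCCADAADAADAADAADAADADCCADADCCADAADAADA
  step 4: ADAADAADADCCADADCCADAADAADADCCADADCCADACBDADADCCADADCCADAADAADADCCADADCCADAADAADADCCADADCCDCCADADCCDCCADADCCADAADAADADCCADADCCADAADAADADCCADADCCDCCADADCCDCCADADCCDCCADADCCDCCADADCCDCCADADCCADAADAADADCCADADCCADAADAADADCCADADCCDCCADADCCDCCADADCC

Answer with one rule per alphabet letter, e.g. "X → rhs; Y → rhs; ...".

A->DCC, B->CBD, C->ADA, D->ADA

  step 3 ⇒ step 4: DCCADADCCADACBDADADCCADADCCADAADAADADCCADADCCADAADAADAADAADAADADCCADADCCADAADAADA ⇒ ADA·ADA·ADA·DCC·ADA·DCC·ADA·ADA·ADA·DCC·ADA·DCC·ADA·CBD·ADA·DCC·ADA·DCC·ADA·ADA·ADA·DCC·ADA·DCC·ADA·ADA·ADA·DCC·ADA·DCC·DCC·ADA·DCC·DCC·ADA·DCC·ADA·ADA·ADA·DCC·ADA·DCC·ADA·ADA·ADA·DCC·ADA·DCC·DCC·ADA·DCC·DCC·ADA·DCC·DCC·ADA·DCC·DCC·ADA·DCC·DCC·ADA·DCC·ADA·ADA·ADA·DCC·ADA·DCC·ADA·ADA·ADA·DCC·ADA·DCC·DCC·ADA·DCC·DCC·ADA·DCC
    A ↦ DCC
    B ↦ CBD
    C ↦ ADA
    D ↦ ADA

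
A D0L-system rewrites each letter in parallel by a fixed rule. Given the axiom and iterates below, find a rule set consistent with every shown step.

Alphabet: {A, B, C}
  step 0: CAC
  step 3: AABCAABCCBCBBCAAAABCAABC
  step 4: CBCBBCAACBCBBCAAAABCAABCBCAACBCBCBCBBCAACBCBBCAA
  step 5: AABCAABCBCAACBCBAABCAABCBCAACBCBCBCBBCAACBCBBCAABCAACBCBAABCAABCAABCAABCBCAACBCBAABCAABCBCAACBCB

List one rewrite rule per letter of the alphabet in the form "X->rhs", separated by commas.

  step 4 ⇒ step 5: CBCBBCAACBCBBCAAAABCAABCBCAACBCBCBCBBCAACBCBBCAA ⇒ AA·BC·AA·BC·BC·AA·CB·CB·AA·BC·AA·BC·BC·AA·CB·CB·CB·CB·BC·AA·CB·CB·BC·AA·BC·AA·CB·CB·AA·BC·AA·BC·AA·BC·AA·BC·BC·AA·CB·CB·AA·BC·AA·BC·BC·AA·CB·CB
    A ↦ CB
    B ↦ BC
    C ↦ AA

A->CB, B->BC, C->AA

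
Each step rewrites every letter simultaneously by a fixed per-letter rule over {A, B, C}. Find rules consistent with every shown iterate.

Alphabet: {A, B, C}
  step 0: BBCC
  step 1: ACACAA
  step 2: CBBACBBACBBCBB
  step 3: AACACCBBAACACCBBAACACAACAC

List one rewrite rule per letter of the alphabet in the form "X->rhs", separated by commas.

  step 2 ⇒ step 3: CBBACBBACBBCBB ⇒ A·AC·AC·CBB·A·AC·AC·CBB·A·AC·AC·A·AC·AC
    A ↦ CBB
    B ↦ AC
    C ↦ A

A->CBB, B->AC, C->A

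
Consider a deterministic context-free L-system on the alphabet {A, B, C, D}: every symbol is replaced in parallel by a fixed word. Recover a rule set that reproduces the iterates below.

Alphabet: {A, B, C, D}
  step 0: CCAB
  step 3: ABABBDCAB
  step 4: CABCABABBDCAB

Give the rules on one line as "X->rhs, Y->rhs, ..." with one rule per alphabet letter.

  step 3 ⇒ step 4: ABABBDCAB ⇒ C·AB·C·AB·AB·B·D·C·AB
    A ↦ C
    B ↦ AB
    C ↦ D
    D ↦ B

A->C, B->AB, C->D, D->B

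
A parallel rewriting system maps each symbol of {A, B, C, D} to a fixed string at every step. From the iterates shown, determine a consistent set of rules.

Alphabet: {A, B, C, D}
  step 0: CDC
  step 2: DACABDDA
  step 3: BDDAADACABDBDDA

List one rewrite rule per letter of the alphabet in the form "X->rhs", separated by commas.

A->DA, B->CA, C->A, D->BD

  step 2 ⇒ step 3: DACABDDA ⇒ BD·DA·A·DA·CA·BD·BD·DA
    A ↦ DA
    B ↦ CA
    C ↦ A
    D ↦ BD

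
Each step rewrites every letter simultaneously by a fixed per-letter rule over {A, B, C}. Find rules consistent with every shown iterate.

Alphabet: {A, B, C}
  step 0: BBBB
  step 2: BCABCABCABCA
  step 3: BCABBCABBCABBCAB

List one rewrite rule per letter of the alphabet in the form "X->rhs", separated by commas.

A->B, B->BC, C->A

  step 2 ⇒ step 3: BCABCABCABCA ⇒ BC·A·B·BC·A·B·BC·A·B·BC·A·B
    A ↦ B
    B ↦ BC
    C ↦ A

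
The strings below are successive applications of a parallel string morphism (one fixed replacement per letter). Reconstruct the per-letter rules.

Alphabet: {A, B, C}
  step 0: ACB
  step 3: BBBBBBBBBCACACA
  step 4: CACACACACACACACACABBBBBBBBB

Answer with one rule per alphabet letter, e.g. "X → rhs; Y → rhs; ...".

  step 3 ⇒ step 4: BBBBBBBBBCACACA ⇒ CA·CA·CA·CA·CA·CA·CA·CA·CA·BB·B·BB·B·BB·B
    A ↦ B
    B ↦ CA
    C ↦ BB

A->B, B->CA, C->BB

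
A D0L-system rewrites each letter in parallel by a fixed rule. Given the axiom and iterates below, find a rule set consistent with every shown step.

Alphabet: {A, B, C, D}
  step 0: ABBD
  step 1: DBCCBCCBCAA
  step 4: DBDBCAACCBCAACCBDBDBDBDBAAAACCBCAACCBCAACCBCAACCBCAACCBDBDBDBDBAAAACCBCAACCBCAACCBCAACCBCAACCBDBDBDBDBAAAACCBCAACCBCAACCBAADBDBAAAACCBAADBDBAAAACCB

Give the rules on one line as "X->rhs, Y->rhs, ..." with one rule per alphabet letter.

  step 0 ⇒ step 1: ABBD ⇒ DB·CCB·CCB·CAA
    A ↦ DB
    B ↦ CCB
    D ↦ CAA
    C ↦ AA  (constrained at step 1)

A->DB, B->CCB, C->AA, D->CAA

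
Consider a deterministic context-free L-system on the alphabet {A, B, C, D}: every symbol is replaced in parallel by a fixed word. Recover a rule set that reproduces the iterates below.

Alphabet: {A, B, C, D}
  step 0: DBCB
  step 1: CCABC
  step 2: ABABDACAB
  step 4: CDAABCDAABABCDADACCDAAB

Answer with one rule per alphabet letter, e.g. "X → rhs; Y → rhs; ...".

  step 1 ⇒ step 2: CCABC ⇒ AB·AB·DA·C·AB
    A ↦ DA
    B ↦ C
    C ↦ AB
  step 0 ⇒ step 1: DBCB ⇒ C·C·AB·C
    D ↦ C

A->DA, B->C, C->AB, D->C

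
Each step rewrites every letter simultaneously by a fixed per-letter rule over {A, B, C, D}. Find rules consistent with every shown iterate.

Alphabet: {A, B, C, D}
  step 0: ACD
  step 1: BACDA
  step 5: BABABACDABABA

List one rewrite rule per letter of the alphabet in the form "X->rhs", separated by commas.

  step 0 ⇒ step 1: ACD ⇒ B·AC·DA
    A ↦ B
    C ↦ AC
    D ↦ DA
    B ↦ A  (constrained at step 1)

A->B, B->A, C->AC, D->DA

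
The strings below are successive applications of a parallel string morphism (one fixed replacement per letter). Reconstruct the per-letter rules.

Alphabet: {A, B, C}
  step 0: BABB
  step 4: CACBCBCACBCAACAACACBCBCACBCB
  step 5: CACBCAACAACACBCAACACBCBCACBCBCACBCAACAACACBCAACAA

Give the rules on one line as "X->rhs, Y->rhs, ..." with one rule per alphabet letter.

A->CB, B->A, C->CA

  step 4 ⇒ step 5: CACBCBCACBCAACAACACBCBCACBCB ⇒ CA·CB·CA·A·CA·A·CA·CB·CA·A·CA·CB·CB·CA·CB·CB·CA·CB·CA·A·CA·A·CA·CB·CA·A·CA·A
    A ↦ CB
    B ↦ A
    C ↦ CA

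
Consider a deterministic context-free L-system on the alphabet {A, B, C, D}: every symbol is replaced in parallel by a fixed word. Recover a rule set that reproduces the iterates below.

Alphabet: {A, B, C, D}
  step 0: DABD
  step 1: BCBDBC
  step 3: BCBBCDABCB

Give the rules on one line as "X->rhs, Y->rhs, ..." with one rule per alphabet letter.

  step 0 ⇒ step 1: DABD ⇒ BC·B·D·BC
    A ↦ B
    B ↦ D
    D ↦ BC
    C ↦ A  (constrained at step 1)

A->B, B->D, C->A, D->BC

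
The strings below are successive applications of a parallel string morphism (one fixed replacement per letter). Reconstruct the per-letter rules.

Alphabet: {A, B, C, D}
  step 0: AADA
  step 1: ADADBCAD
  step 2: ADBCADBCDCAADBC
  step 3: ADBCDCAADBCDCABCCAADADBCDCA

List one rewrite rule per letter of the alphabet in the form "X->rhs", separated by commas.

  step 2 ⇒ step 3: ADBCADBCDCAADBC ⇒ AD·BC·D·CA·AD·BC·D·CA·BC·CA·AD·AD·BC·D·CA
    A ↦ AD
    B ↦ D
    C ↦ CA
    D ↦ BC

A->AD, B->D, C->CA, D->BC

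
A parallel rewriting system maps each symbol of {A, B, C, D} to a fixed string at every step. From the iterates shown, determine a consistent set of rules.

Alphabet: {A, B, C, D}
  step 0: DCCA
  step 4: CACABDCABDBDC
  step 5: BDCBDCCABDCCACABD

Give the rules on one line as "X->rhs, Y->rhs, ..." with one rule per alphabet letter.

  step 4 ⇒ step 5: CACABDCABDBDC ⇒ BD·C·BD·C·C·A·BD·C·C·A·C·A·BD
    A ↦ C
    B ↦ C
    C ↦ BD
    D ↦ A

A->C, B->C, C->BD, D->A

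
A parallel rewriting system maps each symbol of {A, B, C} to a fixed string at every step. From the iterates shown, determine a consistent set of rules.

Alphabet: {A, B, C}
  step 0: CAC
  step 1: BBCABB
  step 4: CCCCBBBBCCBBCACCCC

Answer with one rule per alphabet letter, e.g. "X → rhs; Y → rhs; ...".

  step 0 ⇒ step 1: CAC ⇒ BB·CA·BB
    A ↦ CA
    C ↦ BB
    B ↦ C  (constrained at step 1)

A->CA, B->C, C->BB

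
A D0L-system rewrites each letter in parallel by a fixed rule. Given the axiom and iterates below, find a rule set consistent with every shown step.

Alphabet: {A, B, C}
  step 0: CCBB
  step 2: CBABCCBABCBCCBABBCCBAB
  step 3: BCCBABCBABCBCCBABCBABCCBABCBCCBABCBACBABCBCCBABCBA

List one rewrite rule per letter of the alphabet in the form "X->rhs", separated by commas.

A->B, B->CBA, C->BC

  step 2 ⇒ step 3: CBABCCBABCBCCBABBCCBAB ⇒ BC·CBA·B·CBA·BC·BC·CBA·B·CBA·BC·CBA·BC·BC·CBA·B·CBA·CBA·BC·BC·CBA·B·CBA
    A ↦ B
    B ↦ CBA
    C ↦ BC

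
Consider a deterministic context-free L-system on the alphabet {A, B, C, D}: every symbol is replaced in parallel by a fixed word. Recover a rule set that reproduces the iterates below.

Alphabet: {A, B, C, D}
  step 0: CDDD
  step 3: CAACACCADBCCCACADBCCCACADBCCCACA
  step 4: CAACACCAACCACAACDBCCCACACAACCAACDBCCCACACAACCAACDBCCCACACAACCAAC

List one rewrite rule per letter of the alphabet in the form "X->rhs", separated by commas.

A->AC, B->CC, C->CA, D->DB

  step 3 ⇒ step 4: CAACACCADBCCCACADBCCCACADBCCCACA ⇒ CA·AC·AC·CA·AC·CA·CA·AC·DB·CC·CA·CA·CA·AC·CA·AC·DB·CC·CA·CA·CA·AC·CA·AC·DB·CC·CA·CA·CA·AC·CA·AC
    A ↦ AC
    B ↦ CC
    C ↦ CA
    D ↦ DB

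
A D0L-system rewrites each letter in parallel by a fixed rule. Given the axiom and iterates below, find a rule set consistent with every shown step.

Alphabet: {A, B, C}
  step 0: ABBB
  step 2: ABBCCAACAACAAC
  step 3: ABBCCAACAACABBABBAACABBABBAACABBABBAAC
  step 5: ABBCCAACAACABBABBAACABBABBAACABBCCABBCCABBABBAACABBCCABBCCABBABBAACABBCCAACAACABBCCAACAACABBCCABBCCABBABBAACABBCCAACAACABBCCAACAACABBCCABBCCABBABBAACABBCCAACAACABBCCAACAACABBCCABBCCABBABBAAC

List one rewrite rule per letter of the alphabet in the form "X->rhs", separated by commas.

A->ABB, B->C, C->AAC

  step 2 ⇒ step 3: ABBCCAACAACAAC ⇒ ABB·C·C·AAC·AAC·ABB·ABB·AAC·ABB·ABB·AAC·ABB·ABB·AAC
    A ↦ ABB
    B ↦ C
    C ↦ AAC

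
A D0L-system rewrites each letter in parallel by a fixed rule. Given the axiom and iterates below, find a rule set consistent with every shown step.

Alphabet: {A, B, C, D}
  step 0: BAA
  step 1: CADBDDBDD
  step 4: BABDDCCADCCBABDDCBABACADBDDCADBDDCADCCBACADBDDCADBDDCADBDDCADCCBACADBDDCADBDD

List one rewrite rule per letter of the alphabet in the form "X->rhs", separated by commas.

A->BDD, B->CAD, C->BA, D->C

  step 0 ⇒ step 1: BAA ⇒ CAD·BDD·BDD
    A ↦ BDD
    B ↦ CAD
    C ↦ BA  (constrained at step 1)
    D ↦ C  (constrained at step 1)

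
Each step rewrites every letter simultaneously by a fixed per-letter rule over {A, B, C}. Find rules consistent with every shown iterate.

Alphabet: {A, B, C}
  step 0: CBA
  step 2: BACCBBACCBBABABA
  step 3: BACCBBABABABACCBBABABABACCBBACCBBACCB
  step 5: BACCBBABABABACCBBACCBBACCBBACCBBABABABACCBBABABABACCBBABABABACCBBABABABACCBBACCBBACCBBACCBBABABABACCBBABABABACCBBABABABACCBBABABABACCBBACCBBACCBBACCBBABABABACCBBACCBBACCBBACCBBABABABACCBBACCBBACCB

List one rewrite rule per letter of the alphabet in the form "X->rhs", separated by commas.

  step 2 ⇒ step 3: BACCBBACCBBABABA ⇒ BA·CCB·BA·BA·BA·BA·CCB·BA·BA·BA·BA·CCB·BA·CCB·BA·CCB
    A ↦ CCB
    B ↦ BA
    C ↦ BA

A->CCB, B->BA, C->BA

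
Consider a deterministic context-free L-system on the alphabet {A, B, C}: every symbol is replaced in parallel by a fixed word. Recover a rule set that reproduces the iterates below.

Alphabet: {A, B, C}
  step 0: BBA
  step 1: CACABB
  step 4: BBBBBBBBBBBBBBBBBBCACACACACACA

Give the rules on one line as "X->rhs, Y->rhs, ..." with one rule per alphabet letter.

  step 0 ⇒ step 1: BBA ⇒ CA·CA·BB
    A ↦ BB
    B ↦ CA
    C ↦ B  (constrained at step 1)

A->BB, B->CA, C->B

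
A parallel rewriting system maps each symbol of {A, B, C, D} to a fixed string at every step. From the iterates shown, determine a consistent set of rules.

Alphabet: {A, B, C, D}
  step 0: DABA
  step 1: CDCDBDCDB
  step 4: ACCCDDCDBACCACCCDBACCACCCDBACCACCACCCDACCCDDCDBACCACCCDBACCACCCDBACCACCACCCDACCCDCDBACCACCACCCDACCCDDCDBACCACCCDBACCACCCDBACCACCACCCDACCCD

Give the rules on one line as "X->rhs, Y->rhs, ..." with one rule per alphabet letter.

  step 0 ⇒ step 1: DABA ⇒ CD·CDB·D·CDB
    A ↦ CDB
    B ↦ D
    D ↦ CD
    C ↦ ACC  (constrained at step 1)

A->CDB, B->D, C->ACC, D->CD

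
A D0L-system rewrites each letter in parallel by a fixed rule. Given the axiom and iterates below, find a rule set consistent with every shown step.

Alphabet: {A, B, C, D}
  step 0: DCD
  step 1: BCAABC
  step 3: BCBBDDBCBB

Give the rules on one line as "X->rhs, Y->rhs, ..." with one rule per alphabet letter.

A->B, B->D, C->AA, D->BC

  step 0 ⇒ step 1: DCD ⇒ BC·AA·BC
    C ↦ AA
    D ↦ BC
    A ↦ B  (constrained at step 1)
    B ↦ D  (constrained at step 1)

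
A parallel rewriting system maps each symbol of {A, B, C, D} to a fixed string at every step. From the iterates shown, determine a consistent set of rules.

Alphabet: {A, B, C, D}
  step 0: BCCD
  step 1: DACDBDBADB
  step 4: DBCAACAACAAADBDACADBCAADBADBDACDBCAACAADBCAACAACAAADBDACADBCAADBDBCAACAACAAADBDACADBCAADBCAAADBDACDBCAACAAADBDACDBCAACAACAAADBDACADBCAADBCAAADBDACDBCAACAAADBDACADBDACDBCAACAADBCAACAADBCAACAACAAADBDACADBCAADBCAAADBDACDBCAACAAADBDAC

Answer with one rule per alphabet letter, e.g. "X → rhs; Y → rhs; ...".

  step 0 ⇒ step 1: BCCD ⇒ DAC·DB·DB·ADB
    B ↦ DAC
    C ↦ DB
    D ↦ ADB
    A ↦ CAA  (constrained at step 1)

A->CAA, B->DAC, C->DB, D->ADB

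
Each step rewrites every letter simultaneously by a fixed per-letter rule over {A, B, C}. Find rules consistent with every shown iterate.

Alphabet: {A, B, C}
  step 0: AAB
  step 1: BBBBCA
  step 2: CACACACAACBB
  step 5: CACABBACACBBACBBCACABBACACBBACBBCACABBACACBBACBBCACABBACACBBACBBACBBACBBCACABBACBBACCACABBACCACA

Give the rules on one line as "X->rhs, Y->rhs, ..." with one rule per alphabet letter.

A->BB, B->CA, C->AC

  step 1 ⇒ step 2: BBBBCA ⇒ CA·CA·CA·CA·AC·BB
    A ↦ BB
    B ↦ CA
    C ↦ AC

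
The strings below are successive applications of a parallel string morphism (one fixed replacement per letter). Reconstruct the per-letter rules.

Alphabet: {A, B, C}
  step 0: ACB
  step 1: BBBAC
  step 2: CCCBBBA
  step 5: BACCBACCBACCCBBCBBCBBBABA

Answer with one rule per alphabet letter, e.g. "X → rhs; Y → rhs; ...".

  step 1 ⇒ step 2: BBBAC ⇒ C·C·C·BB·BA
    A ↦ BB
    B ↦ C
    C ↦ BA

A->BB, B->C, C->BA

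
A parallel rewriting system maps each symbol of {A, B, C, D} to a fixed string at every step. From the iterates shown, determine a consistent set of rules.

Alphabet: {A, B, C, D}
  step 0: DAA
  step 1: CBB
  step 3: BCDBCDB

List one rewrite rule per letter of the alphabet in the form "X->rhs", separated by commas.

A->B, B->DB, C->A, D->C

  step 0 ⇒ step 1: DAA ⇒ C·B·B
    A ↦ B
    D ↦ C
    B ↦ DB  (constrained at step 1)
    C ↦ A  (constrained at step 1)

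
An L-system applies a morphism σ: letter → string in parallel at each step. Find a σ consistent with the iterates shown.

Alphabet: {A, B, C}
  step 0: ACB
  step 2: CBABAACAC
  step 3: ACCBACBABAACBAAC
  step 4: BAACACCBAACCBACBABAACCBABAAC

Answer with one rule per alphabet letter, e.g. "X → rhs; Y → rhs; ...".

  step 3 ⇒ step 4: ACCBACBABAACBAAC ⇒ BA·AC·AC·C·BA·AC·C·BA·C·BA·BA·AC·C·BA·BA·AC
    A ↦ BA
    B ↦ C
    C ↦ AC

A->BA, B->C, C->AC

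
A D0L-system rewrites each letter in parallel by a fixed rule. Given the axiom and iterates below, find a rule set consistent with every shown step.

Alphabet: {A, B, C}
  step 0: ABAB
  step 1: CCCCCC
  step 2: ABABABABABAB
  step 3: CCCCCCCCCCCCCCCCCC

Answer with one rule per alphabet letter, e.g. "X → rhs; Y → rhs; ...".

A->CC, B->C, C->AB

  step 2 ⇒ step 3: ABABABABABAB ⇒ CC·C·CC·C·CC·C·CC·C·CC·C·CC·C
    A ↦ CC
    B ↦ C
  step 1 ⇒ step 2: CCCCCC ⇒ AB·AB·AB·AB·AB·AB
    C ↦ AB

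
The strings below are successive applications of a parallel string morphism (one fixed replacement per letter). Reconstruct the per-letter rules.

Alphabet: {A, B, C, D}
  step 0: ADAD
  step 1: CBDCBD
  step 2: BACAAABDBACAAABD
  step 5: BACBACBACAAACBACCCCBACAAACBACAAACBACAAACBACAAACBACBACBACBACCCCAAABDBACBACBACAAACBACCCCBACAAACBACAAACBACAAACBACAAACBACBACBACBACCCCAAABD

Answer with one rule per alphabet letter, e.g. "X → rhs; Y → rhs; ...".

A->C, B->AAA, C->BAC, D->BD

  step 1 ⇒ step 2: CBDCBD ⇒ BAC·AAA·BD·BAC·AAA·BD
    B ↦ AAA
    C ↦ BAC
    D ↦ BD
  step 0 ⇒ step 1: ADAD ⇒ C·BD·C·BD
    A ↦ C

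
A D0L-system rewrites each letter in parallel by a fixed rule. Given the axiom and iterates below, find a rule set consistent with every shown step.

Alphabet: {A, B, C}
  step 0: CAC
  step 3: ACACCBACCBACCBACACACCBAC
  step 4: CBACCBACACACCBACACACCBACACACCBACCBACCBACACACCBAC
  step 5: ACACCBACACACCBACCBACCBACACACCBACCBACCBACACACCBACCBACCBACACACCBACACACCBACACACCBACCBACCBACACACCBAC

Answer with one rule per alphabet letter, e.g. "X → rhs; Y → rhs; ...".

A->CB, B->AC, C->AC

  step 4 ⇒ step 5: CBACCBACACACCBACACACCBACACACCBACCBACCBACACACCBAC ⇒ AC·AC·CB·AC·AC·AC·CB·AC·CB·AC·CB·AC·AC·AC·CB·AC·CB·AC·CB·AC·AC·AC·CB·AC·CB·AC·CB·AC·AC·AC·CB·AC·AC·AC·CB·AC·AC·AC·CB·AC·CB·AC·CB·AC·AC·AC·CB·AC
    A ↦ CB
    B ↦ AC
    C ↦ AC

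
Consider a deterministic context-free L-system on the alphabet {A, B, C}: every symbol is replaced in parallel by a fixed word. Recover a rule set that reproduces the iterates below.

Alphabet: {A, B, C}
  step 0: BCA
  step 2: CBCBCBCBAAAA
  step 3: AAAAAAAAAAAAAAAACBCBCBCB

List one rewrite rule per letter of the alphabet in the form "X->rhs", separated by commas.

A->CB, B->AA, C->AA

  step 2 ⇒ step 3: CBCBCBCBAAAA ⇒ AA·AA·AA·AA·AA·AA·AA·AA·CB·CB·CB·CB
    A ↦ CB
    B ↦ AA
    C ↦ AA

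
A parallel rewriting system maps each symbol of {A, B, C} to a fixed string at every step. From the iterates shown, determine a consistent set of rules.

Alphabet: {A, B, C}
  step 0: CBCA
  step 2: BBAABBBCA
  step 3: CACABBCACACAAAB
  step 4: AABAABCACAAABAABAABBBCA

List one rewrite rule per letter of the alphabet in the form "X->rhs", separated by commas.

A->B, B->CA, C->AA

  step 3 ⇒ step 4: CACABBCACACAAAB ⇒ AA·B·AA·B·CA·CA·AA·B·AA·B·AA·B·B·B·CA
    A ↦ B
    B ↦ CA
    C ↦ AA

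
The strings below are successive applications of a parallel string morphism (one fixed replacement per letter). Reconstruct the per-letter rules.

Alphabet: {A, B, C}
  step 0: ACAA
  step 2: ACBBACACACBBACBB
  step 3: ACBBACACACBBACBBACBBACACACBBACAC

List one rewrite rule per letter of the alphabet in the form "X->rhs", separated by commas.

  step 2 ⇒ step 3: ACBBACACACBBACBB ⇒ AC·BB·AC·AC·AC·BB·AC·BB·AC·BB·AC·AC·AC·BB·AC·AC
    A ↦ AC
    B ↦ AC
    C ↦ BB

A->AC, B->AC, C->BB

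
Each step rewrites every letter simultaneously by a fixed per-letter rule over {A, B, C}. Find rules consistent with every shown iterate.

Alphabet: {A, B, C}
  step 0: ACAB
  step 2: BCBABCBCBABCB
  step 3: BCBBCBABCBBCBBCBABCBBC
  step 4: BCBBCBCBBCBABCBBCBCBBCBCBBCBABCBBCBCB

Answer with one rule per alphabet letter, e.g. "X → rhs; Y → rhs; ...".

  step 3 ⇒ step 4: BCBBCBABCBBCBBCBABCBBC ⇒ BC·B·BC·BC·B·BC·BA·BC·B·BC·BC·B·BC·BC·B·BC·BA·BC·B·BC·BC·B
    A ↦ BA
    B ↦ BC
    C ↦ B

A->BA, B->BC, C->B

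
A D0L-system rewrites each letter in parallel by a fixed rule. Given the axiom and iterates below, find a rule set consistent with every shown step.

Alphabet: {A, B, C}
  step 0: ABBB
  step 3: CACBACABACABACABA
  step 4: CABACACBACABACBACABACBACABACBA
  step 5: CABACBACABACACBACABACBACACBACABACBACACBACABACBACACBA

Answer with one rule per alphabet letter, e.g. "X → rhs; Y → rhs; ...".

A->BA, B->C, C->CA

  step 4 ⇒ step 5: CABACACBACABACBACABACBACABACBA ⇒ CA·BA·C·BA·CA·BA·CA·C·BA·CA·BA·C·BA·CA·C·BA·CA·BA·C·BA·CA·C·BA·CA·BA·C·BA·CA·C·BA
    A ↦ BA
    B ↦ C
    C ↦ CA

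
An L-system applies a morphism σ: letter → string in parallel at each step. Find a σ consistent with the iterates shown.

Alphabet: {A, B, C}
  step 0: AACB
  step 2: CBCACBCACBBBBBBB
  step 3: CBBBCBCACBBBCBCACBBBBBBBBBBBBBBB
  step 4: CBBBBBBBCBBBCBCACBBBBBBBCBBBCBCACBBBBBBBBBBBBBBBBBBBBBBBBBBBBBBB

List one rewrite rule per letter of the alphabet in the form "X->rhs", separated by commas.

A->CA, B->BB, C->CB

  step 3 ⇒ step 4: CBBBCBCACBBBCBCACBBBBBBBBBBBBBBB ⇒ CB·BB·BB·BB·CB·BB·CB·CA·CB·BB·BB·BB·CB·BB·CB·CA·CB·BB·BB·BB·BB·BB·BB·BB·BB·BB·BB·BB·BB·BB·BB·BB
    A ↦ CA
    B ↦ BB
    C ↦ CB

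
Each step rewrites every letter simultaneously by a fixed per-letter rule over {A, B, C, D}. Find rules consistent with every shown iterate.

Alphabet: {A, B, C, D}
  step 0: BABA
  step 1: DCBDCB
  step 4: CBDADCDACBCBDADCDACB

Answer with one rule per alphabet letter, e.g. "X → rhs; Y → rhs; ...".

A->B, B->DC, C->DA, D->C

  step 0 ⇒ step 1: BABA ⇒ DC·B·DC·B
    A ↦ B
    B ↦ DC
    C ↦ DA  (constrained at step 1)
    D ↦ C  (constrained at step 1)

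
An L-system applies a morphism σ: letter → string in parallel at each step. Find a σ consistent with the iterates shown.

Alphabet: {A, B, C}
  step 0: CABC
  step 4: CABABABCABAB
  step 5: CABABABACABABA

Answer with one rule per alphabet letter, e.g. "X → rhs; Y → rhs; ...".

A->B, B->A, C->CA

  step 4 ⇒ step 5: CABABABCABAB ⇒ CA·B·A·B·A·B·A·CA·B·A·B·A
    A ↦ B
    B ↦ A
    C ↦ CA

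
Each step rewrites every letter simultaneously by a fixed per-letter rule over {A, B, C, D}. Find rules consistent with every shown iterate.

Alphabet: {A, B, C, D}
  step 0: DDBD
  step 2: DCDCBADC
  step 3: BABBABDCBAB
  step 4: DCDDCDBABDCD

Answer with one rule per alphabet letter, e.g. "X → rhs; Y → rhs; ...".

  step 3 ⇒ step 4: BABBABDCBAB ⇒ D·C·D·D·C·D·BA·B·D·C·D
    A ↦ C
    B ↦ D
    C ↦ B
    D ↦ BA

A->C, B->D, C->B, D->BA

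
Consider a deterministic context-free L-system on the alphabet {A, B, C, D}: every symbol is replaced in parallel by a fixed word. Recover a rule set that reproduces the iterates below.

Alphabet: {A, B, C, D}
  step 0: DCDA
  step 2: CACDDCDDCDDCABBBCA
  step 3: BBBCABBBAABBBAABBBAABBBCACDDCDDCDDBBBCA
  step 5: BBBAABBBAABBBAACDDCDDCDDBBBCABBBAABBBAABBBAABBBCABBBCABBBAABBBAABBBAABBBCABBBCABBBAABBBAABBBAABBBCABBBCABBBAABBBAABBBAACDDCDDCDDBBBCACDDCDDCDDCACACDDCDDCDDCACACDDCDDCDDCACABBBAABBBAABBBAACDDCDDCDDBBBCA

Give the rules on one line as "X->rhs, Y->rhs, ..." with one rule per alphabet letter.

  step 2 ⇒ step 3: CACDDCDDCDDCABBBCA ⇒ BBB·CA·BBB·A·A·BBB·A·A·BBB·A·A·BBB·CA·CDD·CDD·CDD·BBB·CA
    A ↦ CA
    B ↦ CDD
    C ↦ BBB
    D ↦ A

A->CA, B->CDD, C->BBB, D->A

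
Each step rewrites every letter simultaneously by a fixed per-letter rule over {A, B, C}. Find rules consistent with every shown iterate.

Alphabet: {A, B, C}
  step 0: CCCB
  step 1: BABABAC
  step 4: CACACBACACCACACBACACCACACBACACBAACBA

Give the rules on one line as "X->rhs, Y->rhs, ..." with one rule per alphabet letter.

  step 0 ⇒ step 1: CCCB ⇒ BA·BA·BA·C
    B ↦ C
    C ↦ BA
    A ↦ AC  (constrained at step 1)

A->AC, B->C, C->BA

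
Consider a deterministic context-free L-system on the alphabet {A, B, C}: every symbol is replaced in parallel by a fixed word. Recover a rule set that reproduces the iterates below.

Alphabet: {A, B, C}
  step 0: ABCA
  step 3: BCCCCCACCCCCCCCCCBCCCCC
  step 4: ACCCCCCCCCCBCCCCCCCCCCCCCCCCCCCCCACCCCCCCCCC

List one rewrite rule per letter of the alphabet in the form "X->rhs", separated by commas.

  step 3 ⇒ step 4: BCCCCCACCCCCCCCCCBCCCCC ⇒ A·CC·CC·CC·CC·CC·BC·CC·CC·CC·CC·CC·CC·CC·CC·CC·CC·A·CC·CC·CC·CC·CC
    A ↦ BC
    B ↦ A
    C ↦ CC

A->BC, B->A, C->CC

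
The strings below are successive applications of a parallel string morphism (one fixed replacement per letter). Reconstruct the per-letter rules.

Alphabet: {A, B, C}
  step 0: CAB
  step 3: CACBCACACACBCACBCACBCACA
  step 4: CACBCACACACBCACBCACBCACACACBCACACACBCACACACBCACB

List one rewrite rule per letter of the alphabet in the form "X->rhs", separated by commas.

A->CB, B->CA, C->CA

  step 3 ⇒ step 4: CACBCACACACBCACBCACBCACA ⇒ CA·CB·CA·CA·CA·CB·CA·CB·CA·CB·CA·CA·CA·CB·CA·CA·CA·CB·CA·CA·CA·CB·CA·CB
    A ↦ CB
    B ↦ CA
    C ↦ CA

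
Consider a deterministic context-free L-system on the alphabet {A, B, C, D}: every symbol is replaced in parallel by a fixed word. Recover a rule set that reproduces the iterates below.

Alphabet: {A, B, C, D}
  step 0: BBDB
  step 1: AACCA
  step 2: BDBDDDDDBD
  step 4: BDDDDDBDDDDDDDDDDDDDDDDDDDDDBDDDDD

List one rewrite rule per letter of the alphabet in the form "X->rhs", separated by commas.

A->BD, B->A, C->DD, D->CC

  step 1 ⇒ step 2: AACCA ⇒ BD·BD·DD·DD·BD
    A ↦ BD
    C ↦ DD
  step 0 ⇒ step 1: BBDB ⇒ A·A·CC·A
    B ↦ A
  step 0 ⇒ step 1: BBDB ⇒ A·A·CC·A
    D ↦ CC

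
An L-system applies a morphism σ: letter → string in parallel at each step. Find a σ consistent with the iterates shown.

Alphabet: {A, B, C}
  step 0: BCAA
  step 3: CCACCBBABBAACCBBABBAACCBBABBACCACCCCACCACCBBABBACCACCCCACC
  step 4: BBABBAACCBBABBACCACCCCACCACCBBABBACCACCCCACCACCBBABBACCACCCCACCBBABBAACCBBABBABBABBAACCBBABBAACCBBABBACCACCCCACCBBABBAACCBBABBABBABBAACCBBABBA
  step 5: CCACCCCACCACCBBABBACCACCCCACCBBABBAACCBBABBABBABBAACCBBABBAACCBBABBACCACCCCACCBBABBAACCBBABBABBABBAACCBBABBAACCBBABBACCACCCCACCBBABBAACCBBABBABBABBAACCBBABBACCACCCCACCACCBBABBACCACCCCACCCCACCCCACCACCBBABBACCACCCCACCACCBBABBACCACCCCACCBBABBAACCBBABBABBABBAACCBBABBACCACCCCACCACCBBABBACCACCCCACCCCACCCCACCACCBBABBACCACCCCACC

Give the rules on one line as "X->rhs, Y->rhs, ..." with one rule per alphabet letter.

  step 4 ⇒ step 5: BBABBAACCBBABBACCACCCCACCACCBBABBACCACCCCACCACCBBABBACCACCCCACCBBABBAACCBBABBABBABBAACCBBABBAACCBBABBACCACCCCACCBBABBAACCBBABBABBABBAACCBBABBA ⇒ C·C·ACC·C·C·ACC·ACC·BBA·BBA·C·C·ACC·C·C·ACC·BBA·BBA·ACC·BBA·BBA·BBA·BBA·ACC·BBA·BBA·ACC·BBA·BBA·C·C·ACC·C·C·ACC·BBA·BBA·ACC·BBA·BBA·BBA·BBA·ACC·BBA·BBA·ACC·BBA·BBA·C·C·ACC·C·C·ACC·BBA·BBA·ACC·BBA·BBA·BBA·BBA·ACC·BBA·BBA·C·C·ACC·C·C·ACC·ACC·BBA·BBA·C·C·ACC·C·C·ACC·C·C·ACC·C·C·ACC·ACC·BBA·BBA·C·C·ACC·C·C·ACC·ACC·BBA·BBA·C·C·ACC·C·C·ACC·BBA·BBA·ACC·BBA·BBA·BBA·BBA·ACC·BBA·BBA·C·C·ACC·C·C·ACC·ACC·BBA·BBA·C·C·ACC·C·C·ACC·C·C·ACC·C·C·ACC·ACC·BBA·BBA·C·C·ACC·C·C·ACC
    A ↦ ACC
    B ↦ C
    C ↦ BBA

A->ACC, B->C, C->BBA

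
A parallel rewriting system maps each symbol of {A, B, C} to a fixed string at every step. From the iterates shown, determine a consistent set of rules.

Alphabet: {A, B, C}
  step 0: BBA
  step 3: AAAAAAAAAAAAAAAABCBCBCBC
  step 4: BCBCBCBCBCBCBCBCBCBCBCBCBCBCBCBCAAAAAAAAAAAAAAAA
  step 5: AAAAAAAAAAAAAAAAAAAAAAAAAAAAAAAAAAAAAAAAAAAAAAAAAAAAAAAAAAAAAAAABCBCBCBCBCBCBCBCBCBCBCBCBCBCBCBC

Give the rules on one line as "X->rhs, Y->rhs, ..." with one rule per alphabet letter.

A->BC, B->AA, C->AA

  step 4 ⇒ step 5: BCBCBCBCBCBCBCBCBCBCBCBCBCBCBCBCAAAAAAAAAAAAAAAA ⇒ AA·AA·AA·AA·AA·AA·AA·AA·AA·AA·AA·AA·AA·AA·AA·AA·AA·AA·AA·AA·AA·AA·AA·AA·AA·AA·AA·AA·AA·AA·AA·AA·BC·BC·BC·BC·BC·BC·BC·BC·BC·BC·BC·BC·BC·BC·BC·BC
    A ↦ BC
    B ↦ AA
    C ↦ AA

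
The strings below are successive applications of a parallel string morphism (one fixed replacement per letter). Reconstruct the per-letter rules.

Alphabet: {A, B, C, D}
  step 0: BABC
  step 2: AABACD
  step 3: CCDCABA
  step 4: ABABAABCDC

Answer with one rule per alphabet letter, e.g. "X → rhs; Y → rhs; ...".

A->C, B->D, C->AB, D->A

  step 3 ⇒ step 4: CCDCABA ⇒ AB·AB·A·AB·C·D·C
    A ↦ C
    B ↦ D
    C ↦ AB
    D ↦ A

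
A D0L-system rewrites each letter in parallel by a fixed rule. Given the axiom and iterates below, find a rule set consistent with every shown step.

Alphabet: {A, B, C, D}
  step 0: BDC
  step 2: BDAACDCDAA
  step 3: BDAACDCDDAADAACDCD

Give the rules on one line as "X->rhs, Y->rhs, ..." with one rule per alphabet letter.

A->CD, B->BD, C->D, D->AA

  step 2 ⇒ step 3: BDAACDCDAA ⇒ BD·AA·CD·CD·D·AA·D·AA·CD·CD
    A ↦ CD
    B ↦ BD
    C ↦ D
    D ↦ AA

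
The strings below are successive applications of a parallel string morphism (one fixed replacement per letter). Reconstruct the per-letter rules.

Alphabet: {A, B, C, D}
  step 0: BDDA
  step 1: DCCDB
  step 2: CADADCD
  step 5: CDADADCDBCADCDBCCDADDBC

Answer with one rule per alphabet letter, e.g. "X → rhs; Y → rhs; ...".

A->DB, B->D, C->AD, D->C

  step 1 ⇒ step 2: DCCDB ⇒ C·AD·AD·C·D
    B ↦ D
    C ↦ AD
    D ↦ C
  step 0 ⇒ step 1: BDDA ⇒ D·C·C·DB
    A ↦ DB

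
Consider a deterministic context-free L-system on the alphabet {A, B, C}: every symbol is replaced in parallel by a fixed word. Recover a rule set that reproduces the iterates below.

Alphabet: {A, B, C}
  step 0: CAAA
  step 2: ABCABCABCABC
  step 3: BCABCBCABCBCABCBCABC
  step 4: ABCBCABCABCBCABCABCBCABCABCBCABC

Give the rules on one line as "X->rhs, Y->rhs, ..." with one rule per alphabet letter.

A->BC, B->A, C->BC

  step 3 ⇒ step 4: BCABCBCABCBCABCBCABC ⇒ A·BC·BC·A·BC·A·BC·BC·A·BC·A·BC·BC·A·BC·A·BC·BC·A·BC
    A ↦ BC
    B ↦ A
    C ↦ BC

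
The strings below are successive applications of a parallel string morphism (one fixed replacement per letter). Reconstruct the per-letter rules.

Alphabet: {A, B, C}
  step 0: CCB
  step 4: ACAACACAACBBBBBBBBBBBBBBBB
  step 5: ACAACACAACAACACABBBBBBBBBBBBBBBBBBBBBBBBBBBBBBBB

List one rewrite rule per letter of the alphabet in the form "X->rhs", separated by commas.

  step 4 ⇒ step 5: ACAACACAACBBBBBBBBBBBBBBBB ⇒ AC·A·AC·AC·A·AC·A·AC·AC·A·BB·BB·BB·BB·BB·BB·BB·BB·BB·BB·BB·BB·BB·BB·BB·BB
    A ↦ AC
    B ↦ BB
    C ↦ A

A->AC, B->BB, C->A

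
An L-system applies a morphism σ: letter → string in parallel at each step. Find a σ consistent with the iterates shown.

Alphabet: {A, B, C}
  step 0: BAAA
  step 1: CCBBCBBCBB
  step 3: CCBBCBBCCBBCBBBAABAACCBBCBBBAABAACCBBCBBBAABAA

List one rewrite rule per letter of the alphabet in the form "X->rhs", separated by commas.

A->CBB, B->C, C->BAA

  step 0 ⇒ step 1: BAAA ⇒ C·CBB·CBB·CBB
    A ↦ CBB
    B ↦ C
    C ↦ BAA  (constrained at step 1)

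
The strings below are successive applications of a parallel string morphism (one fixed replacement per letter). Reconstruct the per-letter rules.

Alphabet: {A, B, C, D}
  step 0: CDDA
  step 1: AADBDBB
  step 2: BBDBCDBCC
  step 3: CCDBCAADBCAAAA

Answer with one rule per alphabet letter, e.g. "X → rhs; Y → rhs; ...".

  step 2 ⇒ step 3: BBDBCDBCC ⇒ C·C·DB·C·AA·DB·C·AA·AA
    B ↦ C
    C ↦ AA
    D ↦ DB
  step 0 ⇒ step 1: CDDA ⇒ AA·DB·DB·B
    A ↦ B

A->B, B->C, C->AA, D->DB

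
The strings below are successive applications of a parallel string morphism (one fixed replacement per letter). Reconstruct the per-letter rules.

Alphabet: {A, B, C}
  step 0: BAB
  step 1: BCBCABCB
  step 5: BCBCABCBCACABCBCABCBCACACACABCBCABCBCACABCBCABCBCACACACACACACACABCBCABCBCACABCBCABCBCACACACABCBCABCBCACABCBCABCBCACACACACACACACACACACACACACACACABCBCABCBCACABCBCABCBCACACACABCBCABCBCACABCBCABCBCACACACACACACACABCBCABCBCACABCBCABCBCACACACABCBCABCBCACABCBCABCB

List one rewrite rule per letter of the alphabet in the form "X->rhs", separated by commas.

A->CA, B->BCB, C->CA

  step 0 ⇒ step 1: BAB ⇒ BCB·CA·BCB
    A ↦ CA
    B ↦ BCB
    C ↦ CA  (constrained at step 1)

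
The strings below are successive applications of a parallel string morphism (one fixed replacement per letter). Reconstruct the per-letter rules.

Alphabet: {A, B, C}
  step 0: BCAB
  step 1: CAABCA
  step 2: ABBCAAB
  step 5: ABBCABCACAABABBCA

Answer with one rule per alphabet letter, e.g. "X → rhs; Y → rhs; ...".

  step 1 ⇒ step 2: CAABCA ⇒ A·B·B·CA·A·B
    A ↦ B
    B ↦ CA
    C ↦ A

A->B, B->CA, C->A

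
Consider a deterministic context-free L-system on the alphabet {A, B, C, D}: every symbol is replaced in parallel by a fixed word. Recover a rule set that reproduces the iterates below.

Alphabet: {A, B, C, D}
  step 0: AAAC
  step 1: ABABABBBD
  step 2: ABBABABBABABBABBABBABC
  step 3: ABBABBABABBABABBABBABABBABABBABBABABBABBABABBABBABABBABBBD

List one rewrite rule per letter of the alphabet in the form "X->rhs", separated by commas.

  step 2 ⇒ step 3: ABBABABBABABBABBABBABC ⇒ AB·BAB·BAB·AB·BAB·AB·BAB·BAB·AB·BAB·AB·BAB·BAB·AB·BAB·BAB·AB·BAB·BAB·AB·BAB·BBD
    A ↦ AB
    B ↦ BAB
    C ↦ BBD
  step 1 ⇒ step 2: ABABABBBD ⇒ AB·BAB·AB·BAB·AB·BAB·BAB·BAB·C
    D ↦ C

A->AB, B->BAB, C->BBD, D->C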